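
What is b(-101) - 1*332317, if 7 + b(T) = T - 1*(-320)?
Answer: -332105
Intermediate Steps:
b(T) = 313 + T (b(T) = -7 + (T - 1*(-320)) = -7 + (T + 320) = -7 + (320 + T) = 313 + T)
b(-101) - 1*332317 = (313 - 101) - 1*332317 = 212 - 332317 = -332105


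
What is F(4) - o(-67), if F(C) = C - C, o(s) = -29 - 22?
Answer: 51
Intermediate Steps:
o(s) = -51
F(C) = 0
F(4) - o(-67) = 0 - 1*(-51) = 0 + 51 = 51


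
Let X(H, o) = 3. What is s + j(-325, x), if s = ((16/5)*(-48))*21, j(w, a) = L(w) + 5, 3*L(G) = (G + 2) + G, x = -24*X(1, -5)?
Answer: -17183/5 ≈ -3436.6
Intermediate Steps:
x = -72 (x = -24*3 = -72)
L(G) = 2/3 + 2*G/3 (L(G) = ((G + 2) + G)/3 = ((2 + G) + G)/3 = (2 + 2*G)/3 = 2/3 + 2*G/3)
j(w, a) = 17/3 + 2*w/3 (j(w, a) = (2/3 + 2*w/3) + 5 = 17/3 + 2*w/3)
s = -16128/5 (s = ((16*(1/5))*(-48))*21 = ((16/5)*(-48))*21 = -768/5*21 = -16128/5 ≈ -3225.6)
s + j(-325, x) = -16128/5 + (17/3 + (2/3)*(-325)) = -16128/5 + (17/3 - 650/3) = -16128/5 - 211 = -17183/5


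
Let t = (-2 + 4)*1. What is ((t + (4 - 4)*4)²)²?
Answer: 16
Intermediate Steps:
t = 2 (t = 2*1 = 2)
((t + (4 - 4)*4)²)² = ((2 + (4 - 4)*4)²)² = ((2 + 0*4)²)² = ((2 + 0)²)² = (2²)² = 4² = 16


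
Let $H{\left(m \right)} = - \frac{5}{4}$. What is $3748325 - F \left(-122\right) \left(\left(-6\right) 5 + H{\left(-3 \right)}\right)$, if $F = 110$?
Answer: $3328950$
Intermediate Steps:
$H{\left(m \right)} = - \frac{5}{4}$ ($H{\left(m \right)} = \left(-5\right) \frac{1}{4} = - \frac{5}{4}$)
$3748325 - F \left(-122\right) \left(\left(-6\right) 5 + H{\left(-3 \right)}\right) = 3748325 - 110 \left(-122\right) \left(\left(-6\right) 5 - \frac{5}{4}\right) = 3748325 - - 13420 \left(-30 - \frac{5}{4}\right) = 3748325 - \left(-13420\right) \left(- \frac{125}{4}\right) = 3748325 - 419375 = 3328950$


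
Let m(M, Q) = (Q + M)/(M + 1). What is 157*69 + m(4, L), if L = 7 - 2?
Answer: 54174/5 ≈ 10835.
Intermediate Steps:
L = 5
m(M, Q) = (M + Q)/(1 + M)
157*69 + m(4, L) = 157*69 + (4 + 5)/(1 + 4) = 10833 + 9/5 = 54174/5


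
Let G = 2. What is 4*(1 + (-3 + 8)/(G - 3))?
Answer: -16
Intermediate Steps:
4*(1 + (-3 + 8)/(G - 3)) = 4*(1 + (-3 + 8)/(2 - 3)) = 4*(1 + 5/(-1)) = 4*(1 + 5*(-1)) = 4*(1 - 5) = 4*(-4) = -16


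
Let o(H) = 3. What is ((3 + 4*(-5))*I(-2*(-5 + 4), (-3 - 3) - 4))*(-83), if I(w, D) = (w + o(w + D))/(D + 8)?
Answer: -7055/2 ≈ -3527.5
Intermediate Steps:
I(w, D) = (3 + w)/(8 + D) (I(w, D) = (w + 3)/(D + 8) = (3 + w)/(8 + D))
((3 + 4*(-5))*I(-2*(-5 + 4), (-3 - 3) - 4))*(-83) = ((3 + 4*(-5))*((3 - 2*(-5 + 4))/(8 + ((-3 - 3) - 4))))*(-83) = ((3 - 20)*((3 - 2*(-1))/(8 + (-6 - 4))))*(-83) = -17*(3 + 2)/(8 - 10)*(-83) = -17*5/(-2)*(-83) = -(-17)*5/2*(-83) = -17*(-5/2)*(-83) = (85/2)*(-83) = -7055/2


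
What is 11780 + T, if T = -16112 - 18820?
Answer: -23152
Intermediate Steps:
T = -34932
11780 + T = 11780 - 34932 = -23152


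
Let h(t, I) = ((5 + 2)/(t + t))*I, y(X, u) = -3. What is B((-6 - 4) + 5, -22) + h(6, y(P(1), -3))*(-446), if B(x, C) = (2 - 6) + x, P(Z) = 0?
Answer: 1543/2 ≈ 771.50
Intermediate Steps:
B(x, C) = -4 + x
h(t, I) = 7*I/(2*t) (h(t, I) = (7/((2*t)))*I = (7*(1/(2*t)))*I = (7/(2*t))*I = 7*I/(2*t))
B((-6 - 4) + 5, -22) + h(6, y(P(1), -3))*(-446) = (-4 + ((-6 - 4) + 5)) + ((7/2)*(-3)/6)*(-446) = (-4 + (-10 + 5)) + ((7/2)*(-3)*(⅙))*(-446) = (-4 - 5) - 7/4*(-446) = -9 + 1561/2 = 1543/2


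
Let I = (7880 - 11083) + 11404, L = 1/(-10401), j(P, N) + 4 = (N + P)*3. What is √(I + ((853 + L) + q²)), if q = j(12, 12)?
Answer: √1479696985677/10401 ≈ 116.95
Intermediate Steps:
j(P, N) = -4 + 3*N + 3*P (j(P, N) = -4 + (N + P)*3 = -4 + (3*N + 3*P) = -4 + 3*N + 3*P)
q = 68 (q = -4 + 3*12 + 3*12 = -4 + 36 + 36 = 68)
L = -1/10401 ≈ -9.6145e-5
I = 8201 (I = -3203 + 11404 = 8201)
√(I + ((853 + L) + q²)) = √(8201 + ((853 - 1/10401) + 68²)) = √(8201 + (8872052/10401 + 4624)) = √(8201 + 56966276/10401) = √(142264877/10401) = √1479696985677/10401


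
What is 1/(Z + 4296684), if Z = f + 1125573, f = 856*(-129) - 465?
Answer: 1/5311368 ≈ 1.8828e-7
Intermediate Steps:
f = -110889 (f = -110424 - 465 = -110889)
Z = 1014684 (Z = -110889 + 1125573 = 1014684)
1/(Z + 4296684) = 1/(1014684 + 4296684) = 1/5311368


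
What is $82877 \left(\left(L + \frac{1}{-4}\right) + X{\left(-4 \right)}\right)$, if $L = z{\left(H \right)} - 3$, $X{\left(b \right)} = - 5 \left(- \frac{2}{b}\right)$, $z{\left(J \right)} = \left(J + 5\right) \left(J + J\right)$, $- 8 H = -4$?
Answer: $- \frac{82877}{4} \approx -20719.0$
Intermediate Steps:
$H = \frac{1}{2}$ ($H = \left(- \frac{1}{8}\right) \left(-4\right) = \frac{1}{2} \approx 0.5$)
$z{\left(J \right)} = 2 J \left(5 + J\right)$ ($z{\left(J \right)} = \left(5 + J\right) 2 J = 2 J \left(5 + J\right)$)
$X{\left(b \right)} = \frac{10}{b}$
$L = \frac{5}{2}$ ($L = 2 \cdot \frac{1}{2} \left(5 + \frac{1}{2}\right) - 3 = 2 \cdot \frac{1}{2} \cdot \frac{11}{2} - 3 = \frac{11}{2} - 3 = \frac{5}{2} \approx 2.5$)
$82877 \left(\left(L + \frac{1}{-4}\right) + X{\left(-4 \right)}\right) = 82877 \left(\left(\frac{5}{2} + \frac{1}{-4}\right) + \frac{10}{-4}\right) = 82877 \left(\left(\frac{5}{2} - \frac{1}{4}\right) + 10 \left(- \frac{1}{4}\right)\right) = 82877 \left(\frac{9}{4} - \frac{5}{2}\right) = 82877 \left(- \frac{1}{4}\right) = - \frac{82877}{4}$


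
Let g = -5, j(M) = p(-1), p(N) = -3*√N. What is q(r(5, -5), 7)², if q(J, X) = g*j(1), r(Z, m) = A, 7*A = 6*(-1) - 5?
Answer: -225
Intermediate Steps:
A = -11/7 (A = (6*(-1) - 5)/7 = (-6 - 5)/7 = (⅐)*(-11) = -11/7 ≈ -1.5714)
j(M) = -3*I
r(Z, m) = -11/7
q(J, X) = 15*I (q(J, X) = -(-15)*I = 15*I)
q(r(5, -5), 7)² = (15*I)² = -225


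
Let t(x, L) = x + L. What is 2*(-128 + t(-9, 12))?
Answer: -250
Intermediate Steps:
t(x, L) = L + x
2*(-128 + t(-9, 12)) = 2*(-128 + (12 - 9)) = 2*(-128 + 3) = 2*(-125) = -250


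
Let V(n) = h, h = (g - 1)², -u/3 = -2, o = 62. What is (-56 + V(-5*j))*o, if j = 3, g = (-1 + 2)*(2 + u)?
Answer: -434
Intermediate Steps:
u = 6 (u = -3*(-2) = 6)
g = 8 (g = (-1 + 2)*(2 + 6) = 1*8 = 8)
h = 49 (h = (8 - 1)² = 7² = 49)
V(n) = 49
(-56 + V(-5*j))*o = (-56 + 49)*62 = -7*62 = -434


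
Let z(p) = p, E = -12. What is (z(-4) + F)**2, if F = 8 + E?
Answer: 64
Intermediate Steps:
F = -4 (F = 8 - 12 = -4)
(z(-4) + F)**2 = (-4 - 4)**2 = (-8)**2 = 64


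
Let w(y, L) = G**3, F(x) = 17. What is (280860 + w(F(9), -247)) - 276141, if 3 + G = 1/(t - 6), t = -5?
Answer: 6241685/1331 ≈ 4689.5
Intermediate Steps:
G = -34/11 (G = -3 + 1/(-5 - 6) = -3 + 1/(-11) = -3 - 1/11 = -34/11 ≈ -3.0909)
w(y, L) = -39304/1331 (w(y, L) = (-34/11)**3 = -39304/1331)
(280860 + w(F(9), -247)) - 276141 = (280860 - 39304/1331) - 276141 = 373785356/1331 - 276141 = 6241685/1331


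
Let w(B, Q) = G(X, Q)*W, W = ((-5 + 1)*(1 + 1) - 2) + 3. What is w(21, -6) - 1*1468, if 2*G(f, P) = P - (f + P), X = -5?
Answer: -2971/2 ≈ -1485.5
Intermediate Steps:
G(f, P) = -f/2 (G(f, P) = (P - (f + P))/2 = (P - (P + f))/2 = (P + (-P - f))/2 = (-f)/2 = -f/2)
W = -7 (W = (-4*2 - 2) + 3 = (-8 - 2) + 3 = -10 + 3 = -7)
w(B, Q) = -35/2 (w(B, Q) = -½*(-5)*(-7) = (5/2)*(-7) = -35/2)
w(21, -6) - 1*1468 = -35/2 - 1*1468 = -35/2 - 1468 = -2971/2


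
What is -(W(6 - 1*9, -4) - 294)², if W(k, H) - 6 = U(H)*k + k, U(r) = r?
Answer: -77841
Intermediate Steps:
W(k, H) = 6 + k + H*k (W(k, H) = 6 + (H*k + k) = 6 + (k + H*k) = 6 + k + H*k)
-(W(6 - 1*9, -4) - 294)² = -((6 + (6 - 1*9) - 4*(6 - 1*9)) - 294)² = -((6 + (6 - 9) - 4*(6 - 9)) - 294)² = -((6 - 3 - 4*(-3)) - 294)² = -((6 - 3 + 12) - 294)² = -(15 - 294)² = -1*(-279)² = -1*77841 = -77841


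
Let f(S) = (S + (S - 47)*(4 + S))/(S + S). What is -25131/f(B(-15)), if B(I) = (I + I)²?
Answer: -11308950/193003 ≈ -58.595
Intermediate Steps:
B(I) = 4*I² (B(I) = (2*I)² = 4*I²)
f(S) = (S + (-47 + S)*(4 + S))/(2*S) (f(S) = (S + (-47 + S)*(4 + S))/((2*S)) = (S + (-47 + S)*(4 + S))*(1/(2*S)) = (S + (-47 + S)*(4 + S))/(2*S))
-25131/f(B(-15)) = -25131/(-21 + (4*(-15)²)/2 - 94/(4*(-15)²)) = -25131/(-21 + (4*225)/2 - 94/(4*225)) = -25131/(-21 + (½)*900 - 94/900) = -25131/(-21 + 450 - 94*1/900) = -25131/(-21 + 450 - 47/450) = -25131/193003/450 = -25131*450/193003 = -11308950/193003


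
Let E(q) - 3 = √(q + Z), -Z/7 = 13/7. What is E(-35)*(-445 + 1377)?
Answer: 2796 + 3728*I*√3 ≈ 2796.0 + 6457.1*I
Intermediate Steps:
Z = -13 (Z = -91/7 = -7*13/7 = -13)
E(q) = 3 + √(-13 + q) (E(q) = 3 + √(q - 13) = 3 + √(-13 + q))
E(-35)*(-445 + 1377) = (3 + √(-13 - 35))*(-445 + 1377) = (3 + √(-48))*932 = (3 + 4*I*√3)*932 = 2796 + 3728*I*√3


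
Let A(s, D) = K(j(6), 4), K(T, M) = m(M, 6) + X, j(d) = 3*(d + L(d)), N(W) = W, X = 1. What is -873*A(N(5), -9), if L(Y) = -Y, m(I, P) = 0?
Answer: -873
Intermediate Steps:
j(d) = 0 (j(d) = 3*(d - d) = 3*0 = 0)
K(T, M) = 1 (K(T, M) = 0 + 1 = 1)
A(s, D) = 1
-873*A(N(5), -9) = -873*1 = -873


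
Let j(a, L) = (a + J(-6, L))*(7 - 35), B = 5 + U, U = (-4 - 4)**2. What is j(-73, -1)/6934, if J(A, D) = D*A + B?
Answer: -28/3467 ≈ -0.0080761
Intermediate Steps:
U = 64 (U = (-8)**2 = 64)
B = 69 (B = 5 + 64 = 69)
J(A, D) = 69 + A*D (J(A, D) = D*A + 69 = A*D + 69 = 69 + A*D)
j(a, L) = -1932 - 28*a + 168*L (j(a, L) = (a + (69 - 6*L))*(7 - 35) = (69 + a - 6*L)*(-28) = -1932 - 28*a + 168*L)
j(-73, -1)/6934 = (-1932 - 28*(-73) + 168*(-1))/6934 = (-1932 + 2044 - 168)*(1/6934) = -56*1/6934 = -28/3467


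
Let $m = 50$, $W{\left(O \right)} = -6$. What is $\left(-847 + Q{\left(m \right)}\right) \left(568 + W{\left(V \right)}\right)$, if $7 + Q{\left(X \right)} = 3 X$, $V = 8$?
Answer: $-395648$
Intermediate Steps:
$Q{\left(X \right)} = -7 + 3 X$
$\left(-847 + Q{\left(m \right)}\right) \left(568 + W{\left(V \right)}\right) = \left(-847 + \left(-7 + 3 \cdot 50\right)\right) \left(568 - 6\right) = \left(-847 + \left(-7 + 150\right)\right) 562 = \left(-847 + 143\right) 562 = \left(-704\right) 562 = -395648$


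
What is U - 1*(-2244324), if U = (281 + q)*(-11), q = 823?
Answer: 2232180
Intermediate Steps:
U = -12144 (U = (281 + 823)*(-11) = 1104*(-11) = -12144)
U - 1*(-2244324) = -12144 - 1*(-2244324) = -12144 + 2244324 = 2232180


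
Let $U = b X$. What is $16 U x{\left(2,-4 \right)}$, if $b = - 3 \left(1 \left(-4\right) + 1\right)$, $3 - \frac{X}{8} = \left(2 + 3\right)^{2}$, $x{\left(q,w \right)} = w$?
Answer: $101376$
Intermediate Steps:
$X = -176$ ($X = 24 - 8 \left(2 + 3\right)^{2} = 24 - 8 \cdot 5^{2} = 24 - 200 = -176$)
$b = 9$ ($b = - 3 \left(-4 + 1\right) = \left(-3\right) \left(-3\right) = 9$)
$U = -1584$ ($U = 9 \left(-176\right) = -1584$)
$16 U x{\left(2,-4 \right)} = 16 \left(-1584\right) \left(-4\right) = \left(-25344\right) \left(-4\right) = 101376$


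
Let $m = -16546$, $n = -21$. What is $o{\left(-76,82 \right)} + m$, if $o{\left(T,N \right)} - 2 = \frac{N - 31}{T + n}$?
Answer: $- \frac{1604819}{97} \approx -16545.0$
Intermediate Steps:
$o{\left(T,N \right)} = 2 + \frac{-31 + N}{-21 + T}$ ($o{\left(T,N \right)} = 2 + \frac{N - 31}{T - 21} = 2 + \frac{-31 + N}{-21 + T}$)
$o{\left(-76,82 \right)} + m = \frac{-73 + 82 + 2 \left(-76\right)}{-21 - 76} - 16546 = \frac{-73 + 82 - 152}{-97} - 16546 = \left(- \frac{1}{97}\right) \left(-143\right) - 16546 = \frac{143}{97} - 16546 = - \frac{1604819}{97}$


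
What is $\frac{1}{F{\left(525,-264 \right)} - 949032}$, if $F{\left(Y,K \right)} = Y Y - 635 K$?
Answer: $- \frac{1}{505767} \approx -1.9772 \cdot 10^{-6}$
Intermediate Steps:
$F{\left(Y,K \right)} = Y^{2} - 635 K$
$\frac{1}{F{\left(525,-264 \right)} - 949032} = \frac{1}{\left(525^{2} - -167640\right) - 949032} = \frac{1}{\left(275625 + 167640\right) - 949032} = \frac{1}{443265 - 949032} = \frac{1}{-505767} = - \frac{1}{505767}$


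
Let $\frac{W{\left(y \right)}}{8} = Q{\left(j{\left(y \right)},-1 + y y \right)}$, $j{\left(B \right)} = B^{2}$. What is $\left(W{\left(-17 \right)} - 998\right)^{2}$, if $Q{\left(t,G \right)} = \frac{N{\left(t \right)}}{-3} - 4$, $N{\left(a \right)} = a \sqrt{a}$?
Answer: $\frac{1797251236}{9} \approx 1.9969 \cdot 10^{8}$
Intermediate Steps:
$N{\left(a \right)} = a^{\frac{3}{2}}$
$Q{\left(t,G \right)} = -4 - \frac{t^{\frac{3}{2}}}{3}$ ($Q{\left(t,G \right)} = \frac{t^{\frac{3}{2}}}{-3} - 4 = t^{\frac{3}{2}} \left(- \frac{1}{3}\right) - 4 = - \frac{t^{\frac{3}{2}}}{3} - 4 = -4 - \frac{t^{\frac{3}{2}}}{3}$)
$W{\left(y \right)} = -32 - \frac{8 \left(y^{2}\right)^{\frac{3}{2}}}{3}$ ($W{\left(y \right)} = 8 \left(-4 - \frac{\left(y^{2}\right)^{\frac{3}{2}}}{3}\right) = -32 - \frac{8 \left(y^{2}\right)^{\frac{3}{2}}}{3}$)
$\left(W{\left(-17 \right)} - 998\right)^{2} = \left(\left(-32 - \frac{8 \left(\left(-17\right)^{2}\right)^{\frac{3}{2}}}{3}\right) - 998\right)^{2} = \left(\left(-32 - \frac{8 \cdot 289^{\frac{3}{2}}}{3}\right) - 998\right)^{2} = \left(\left(-32 - \frac{39304}{3}\right) - 998\right)^{2} = \left(- \frac{39400}{3} - 998\right)^{2} = \left(- \frac{42394}{3}\right)^{2} = \frac{1797251236}{9}$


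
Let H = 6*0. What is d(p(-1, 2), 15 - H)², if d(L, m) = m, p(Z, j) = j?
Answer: 225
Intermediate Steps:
H = 0
d(p(-1, 2), 15 - H)² = (15 - 1*0)² = (15 + 0)² = 15² = 225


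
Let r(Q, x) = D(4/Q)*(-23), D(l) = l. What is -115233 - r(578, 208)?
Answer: -33302291/289 ≈ -1.1523e+5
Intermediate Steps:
r(Q, x) = -92/Q (r(Q, x) = (4/Q)*(-23) = -92/Q)
-115233 - r(578, 208) = -115233 - (-92)/578 = -115233 - 1*(-46/289) = -115233 + 46/289 = -33302291/289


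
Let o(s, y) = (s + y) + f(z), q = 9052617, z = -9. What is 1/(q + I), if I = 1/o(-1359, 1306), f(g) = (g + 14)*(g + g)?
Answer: 143/1294524230 ≈ 1.1047e-7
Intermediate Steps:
f(g) = 2*g*(14 + g) (f(g) = (14 + g)*(2*g) = 2*g*(14 + g))
o(s, y) = -90 + s + y (o(s, y) = (s + y) + 2*(-9)*(14 - 9) = (s + y) + 2*(-9)*5 = (s + y) - 90 = -90 + s + y)
I = -1/143 (I = 1/(-90 - 1359 + 1306) = 1/(-143) = -1/143 ≈ -0.0069930)
1/(q + I) = 1/(9052617 - 1/143) = 1/(1294524230/143) = 143/1294524230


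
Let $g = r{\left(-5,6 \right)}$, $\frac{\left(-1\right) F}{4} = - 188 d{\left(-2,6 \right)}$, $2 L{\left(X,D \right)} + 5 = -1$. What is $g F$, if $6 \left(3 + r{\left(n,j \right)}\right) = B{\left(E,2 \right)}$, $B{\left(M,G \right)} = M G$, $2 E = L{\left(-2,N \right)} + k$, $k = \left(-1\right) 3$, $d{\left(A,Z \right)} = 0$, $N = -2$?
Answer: $0$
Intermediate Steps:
$L{\left(X,D \right)} = -3$ ($L{\left(X,D \right)} = - \frac{5}{2} + \frac{1}{2} \left(-1\right) = - \frac{5}{2} - \frac{1}{2} = -3$)
$k = -3$
$E = -3$ ($E = \frac{-3 - 3}{2} = \frac{1}{2} \left(-6\right) = -3$)
$F = 0$ ($F = - 4 \left(\left(-188\right) 0\right) = \left(-4\right) 0 = 0$)
$B{\left(M,G \right)} = G M$
$r{\left(n,j \right)} = -4$ ($r{\left(n,j \right)} = -3 + \frac{2 \left(-3\right)}{6} = -3 + \frac{1}{6} \left(-6\right) = -3 - 1 = -4$)
$g = -4$
$g F = \left(-4\right) 0 = 0$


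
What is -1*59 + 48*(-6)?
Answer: -347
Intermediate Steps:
-1*59 + 48*(-6) = -59 - 288 = -347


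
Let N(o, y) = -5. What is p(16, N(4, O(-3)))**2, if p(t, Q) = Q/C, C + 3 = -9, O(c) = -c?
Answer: 25/144 ≈ 0.17361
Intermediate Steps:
C = -12 (C = -3 - 9 = -12)
p(t, Q) = -Q/12 (p(t, Q) = Q/(-12) = Q*(-1/12) = -Q/12)
p(16, N(4, O(-3)))**2 = (-1/12*(-5))**2 = (5/12)**2 = 25/144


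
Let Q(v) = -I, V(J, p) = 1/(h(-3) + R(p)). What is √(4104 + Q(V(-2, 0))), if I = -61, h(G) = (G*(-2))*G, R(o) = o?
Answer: 7*√85 ≈ 64.537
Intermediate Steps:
h(G) = -2*G² (h(G) = (-2*G)*G = -2*G²)
V(J, p) = 1/(-18 + p) (V(J, p) = 1/(-2*(-3)² + p) = 1/(-2*9 + p) = 1/(-18 + p))
Q(v) = 61 (Q(v) = -1*(-61) = 61)
√(4104 + Q(V(-2, 0))) = √(4104 + 61) = √4165 = 7*√85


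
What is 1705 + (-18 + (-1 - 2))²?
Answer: 2146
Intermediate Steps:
1705 + (-18 + (-1 - 2))² = 1705 + (-18 - 3)² = 1705 + (-21)² = 1705 + 441 = 2146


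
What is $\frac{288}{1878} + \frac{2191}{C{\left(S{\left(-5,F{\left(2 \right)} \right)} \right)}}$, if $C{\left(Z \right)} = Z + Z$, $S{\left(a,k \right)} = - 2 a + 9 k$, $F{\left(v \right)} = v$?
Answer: $\frac{98353}{2504} \approx 39.278$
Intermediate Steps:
$C{\left(Z \right)} = 2 Z$
$\frac{288}{1878} + \frac{2191}{C{\left(S{\left(-5,F{\left(2 \right)} \right)} \right)}} = \frac{288}{1878} + \frac{2191}{2 \left(\left(-2\right) \left(-5\right) + 9 \cdot 2\right)} = 288 \cdot \frac{1}{1878} + \frac{2191}{2 \left(10 + 18\right)} = \frac{48}{313} + \frac{2191}{2 \cdot 28} = \frac{48}{313} + \frac{2191}{56} = \frac{48}{313} + 2191 \cdot \frac{1}{56} = \frac{48}{313} + \frac{313}{8} = \frac{98353}{2504}$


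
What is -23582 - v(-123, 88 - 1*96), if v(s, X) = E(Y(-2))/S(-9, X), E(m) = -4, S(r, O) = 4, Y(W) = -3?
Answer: -23581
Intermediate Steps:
v(s, X) = -1 (v(s, X) = -4/4 = -4*¼ = -1)
-23582 - v(-123, 88 - 1*96) = -23582 - 1*(-1) = -23582 + 1 = -23581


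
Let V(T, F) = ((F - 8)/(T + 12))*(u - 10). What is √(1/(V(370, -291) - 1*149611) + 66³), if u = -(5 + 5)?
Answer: √234711680888524341615/28572711 ≈ 536.19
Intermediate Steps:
u = -10 (u = -1*10 = -10)
V(T, F) = -20*(-8 + F)/(12 + T) (V(T, F) = ((F - 8)/(T + 12))*(-10 - 10) = ((-8 + F)/(12 + T))*(-20) = -20*(-8 + F)/(12 + T))
√(1/(V(370, -291) - 1*149611) + 66³) = √(1/(20*(8 - 1*(-291))/(12 + 370) - 1*149611) + 66³) = √(1/(20*(8 + 291)/382 - 149611) + 287496) = √(1/(20*(1/382)*299 - 149611) + 287496) = √(1/(2990/191 - 149611) + 287496) = √(1/(-28572711/191) + 287496) = √(-191/28572711 + 287496) = √(8214540121465/28572711) = √234711680888524341615/28572711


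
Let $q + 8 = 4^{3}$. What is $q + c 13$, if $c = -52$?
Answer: $-620$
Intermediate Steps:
$q = 56$ ($q = -8 + 4^{3} = -8 + 64 = 56$)
$q + c 13 = 56 - 676 = -620$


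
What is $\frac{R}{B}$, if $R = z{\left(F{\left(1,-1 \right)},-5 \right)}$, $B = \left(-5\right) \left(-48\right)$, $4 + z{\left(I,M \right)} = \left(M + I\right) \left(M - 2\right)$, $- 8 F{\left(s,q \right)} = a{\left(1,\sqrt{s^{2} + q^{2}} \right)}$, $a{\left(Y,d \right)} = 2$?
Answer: $\frac{131}{960} \approx 0.13646$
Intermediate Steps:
$F{\left(s,q \right)} = - \frac{1}{4}$ ($F{\left(s,q \right)} = \left(- \frac{1}{8}\right) 2 = - \frac{1}{4}$)
$z{\left(I,M \right)} = -4 + \left(-2 + M\right) \left(I + M\right)$ ($z{\left(I,M \right)} = -4 + \left(M + I\right) \left(M - 2\right) = -4 + \left(I + M\right) \left(-2 + M\right) = -4 + \left(-2 + M\right) \left(I + M\right)$)
$B = 240$
$R = \frac{131}{4}$ ($R = -4 + \left(-5\right)^{2} - - \frac{1}{2} - -10 - - \frac{5}{4} = -4 + 25 + \frac{1}{2} + 10 + \frac{5}{4} = \frac{131}{4} \approx 32.75$)
$\frac{R}{B} = \frac{131}{4 \cdot 240} = \frac{131}{4} \cdot \frac{1}{240} = \frac{131}{960}$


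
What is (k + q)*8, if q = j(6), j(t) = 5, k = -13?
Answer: -64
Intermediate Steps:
q = 5
(k + q)*8 = (-13 + 5)*8 = -8*8 = -64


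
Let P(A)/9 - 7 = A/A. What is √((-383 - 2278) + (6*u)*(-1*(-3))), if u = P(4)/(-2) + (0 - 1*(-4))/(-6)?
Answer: 9*I*√41 ≈ 57.628*I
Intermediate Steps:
P(A) = 72 (P(A) = 63 + 9*(A/A) = 63 + 9*1 = 63 + 9 = 72)
u = -110/3 (u = 72/(-2) + (0 - 1*(-4))/(-6) = 72*(-½) + (0 + 4)*(-⅙) = -36 + 4*(-⅙) = -36 - ⅔ = -110/3 ≈ -36.667)
√((-383 - 2278) + (6*u)*(-1*(-3))) = √((-383 - 2278) + (6*(-110/3))*(-1*(-3))) = √(-2661 - 220*3) = √(-2661 - 660) = √(-3321) = 9*I*√41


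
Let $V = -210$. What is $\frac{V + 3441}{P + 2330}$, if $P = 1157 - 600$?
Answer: $\frac{3231}{2887} \approx 1.1192$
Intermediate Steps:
$P = 557$ ($P = 1157 - 600 = 557$)
$\frac{V + 3441}{P + 2330} = \frac{-210 + 3441}{557 + 2330} = \frac{3231}{2887}$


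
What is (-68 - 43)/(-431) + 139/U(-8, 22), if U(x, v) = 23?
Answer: 62462/9913 ≈ 6.3010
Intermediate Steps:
(-68 - 43)/(-431) + 139/U(-8, 22) = (-68 - 43)/(-431) + 139/23 = -111*(-1/431) + 139*(1/23) = 111/431 + 139/23 = 62462/9913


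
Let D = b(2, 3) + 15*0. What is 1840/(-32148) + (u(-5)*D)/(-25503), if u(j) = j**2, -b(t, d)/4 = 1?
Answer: -3642560/68322537 ≈ -0.053314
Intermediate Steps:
b(t, d) = -4 (b(t, d) = -4*1 = -4)
D = -4 (D = -4 + 15*0 = -4 + 0 = -4)
1840/(-32148) + (u(-5)*D)/(-25503) = 1840/(-32148) + ((-5)**2*(-4))/(-25503) = 1840*(-1/32148) + (25*(-4))*(-1/25503) = -460/8037 - 100*(-1/25503) = -460/8037 + 100/25503 = -3642560/68322537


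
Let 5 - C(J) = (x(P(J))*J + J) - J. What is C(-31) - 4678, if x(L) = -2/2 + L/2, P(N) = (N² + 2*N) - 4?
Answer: 18337/2 ≈ 9168.5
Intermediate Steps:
P(N) = -4 + N² + 2*N
x(L) = -1 + L/2 (x(L) = -2*½ + L*(½) = -1 + L/2)
C(J) = 5 - J*(-3 + J + J²/2) (C(J) = 5 - (((-1 + (-4 + J² + 2*J)/2)*J + J) - J) = 5 - (((-1 + (-2 + J + J²/2))*J + J) - J) = 5 - (((-3 + J + J²/2)*J + J) - J) = 5 - ((J*(-3 + J + J²/2) + J) - J) = 5 - ((J + J*(-3 + J + J²/2)) - J) = 5 - J*(-3 + J + J²/2))
C(-31) - 4678 = (5 - ½*(-31)*(-6 + (-31)² + 2*(-31))) - 4678 = (5 - ½*(-31)*(-6 + 961 - 62)) - 4678 = (5 - ½*(-31)*893) - 4678 = (5 + 27683/2) - 4678 = 27693/2 - 4678 = 18337/2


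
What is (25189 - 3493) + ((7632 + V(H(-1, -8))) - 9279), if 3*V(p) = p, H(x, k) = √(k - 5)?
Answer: 20049 + I*√13/3 ≈ 20049.0 + 1.2019*I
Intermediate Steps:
H(x, k) = √(-5 + k)
V(p) = p/3
(25189 - 3493) + ((7632 + V(H(-1, -8))) - 9279) = (25189 - 3493) + ((7632 + √(-5 - 8)/3) - 9279) = 21696 + ((7632 + √(-13)/3) - 9279) = 21696 + ((7632 + (I*√13)/3) - 9279) = 21696 + ((7632 + I*√13/3) - 9279) = 21696 + (-1647 + I*√13/3) = 20049 + I*√13/3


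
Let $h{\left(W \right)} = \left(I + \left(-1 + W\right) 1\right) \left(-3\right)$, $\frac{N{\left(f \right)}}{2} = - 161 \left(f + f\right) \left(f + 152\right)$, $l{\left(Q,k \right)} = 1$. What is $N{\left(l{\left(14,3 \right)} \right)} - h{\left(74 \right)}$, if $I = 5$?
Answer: $-98298$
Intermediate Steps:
$N{\left(f \right)} = - 644 f \left(152 + f\right)$ ($N{\left(f \right)} = 2 - 161 \left(f + f\right) \left(f + 152\right) = 2 - 161 \cdot 2 f \left(152 + f\right) = 2 - 322 f \left(152 + f\right) = 2 \left(- 322 f \left(152 + f\right)\right) = - 644 f \left(152 + f\right)$)
$h{\left(W \right)} = -12 - 3 W$ ($h{\left(W \right)} = \left(5 + \left(-1 + W\right) 1\right) \left(-3\right) = \left(5 + \left(-1 + W\right)\right) \left(-3\right) = \left(4 + W\right) \left(-3\right) = -12 - 3 W$)
$N{\left(l{\left(14,3 \right)} \right)} - h{\left(74 \right)} = \left(-644\right) 1 \left(152 + 1\right) - \left(-12 - 222\right) = \left(-644\right) 1 \cdot 153 - \left(-12 - 222\right) = -98532 - -234 = -98532 + 234 = -98298$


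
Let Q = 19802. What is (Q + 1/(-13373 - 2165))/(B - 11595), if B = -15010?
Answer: -61536695/82677698 ≈ -0.74430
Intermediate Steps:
(Q + 1/(-13373 - 2165))/(B - 11595) = (19802 + 1/(-13373 - 2165))/(-15010 - 11595) = (19802 + 1/(-15538))/(-26605) = (19802 - 1/15538)*(-1/26605) = (307683475/15538)*(-1/26605) = -61536695/82677698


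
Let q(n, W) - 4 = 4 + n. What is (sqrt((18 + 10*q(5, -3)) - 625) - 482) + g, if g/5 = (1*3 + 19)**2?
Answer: 1938 + 3*I*sqrt(53) ≈ 1938.0 + 21.84*I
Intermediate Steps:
q(n, W) = 8 + n (q(n, W) = 4 + (4 + n) = 8 + n)
g = 2420 (g = 5*(1*3 + 19)**2 = 5*(3 + 19)**2 = 5*22**2 = 5*484 = 2420)
(sqrt((18 + 10*q(5, -3)) - 625) - 482) + g = (sqrt((18 + 10*(8 + 5)) - 625) - 482) + 2420 = (sqrt((18 + 10*13) - 625) - 482) + 2420 = (sqrt((18 + 130) - 625) - 482) + 2420 = (sqrt(148 - 625) - 482) + 2420 = (sqrt(-477) - 482) + 2420 = (3*I*sqrt(53) - 482) + 2420 = (-482 + 3*I*sqrt(53)) + 2420 = 1938 + 3*I*sqrt(53)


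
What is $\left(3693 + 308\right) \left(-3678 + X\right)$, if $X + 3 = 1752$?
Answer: $-7717929$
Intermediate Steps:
$X = 1749$ ($X = -3 + 1752 = 1749$)
$\left(3693 + 308\right) \left(-3678 + X\right) = \left(3693 + 308\right) \left(-3678 + 1749\right) = 4001 \left(-1929\right) = -7717929$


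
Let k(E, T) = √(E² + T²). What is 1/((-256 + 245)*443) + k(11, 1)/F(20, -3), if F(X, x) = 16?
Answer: -1/4873 + √122/16 ≈ 0.69013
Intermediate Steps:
1/((-256 + 245)*443) + k(11, 1)/F(20, -3) = 1/((-256 + 245)*443) + √(11² + 1²)/16 = (1/443)/(-11) + √(121 + 1)*(1/16) = -1/11*1/443 + √122*(1/16) = -1/4873 + √122/16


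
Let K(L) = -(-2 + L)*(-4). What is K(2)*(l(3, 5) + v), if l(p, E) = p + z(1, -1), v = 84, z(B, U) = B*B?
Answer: 0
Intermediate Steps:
z(B, U) = B²
K(L) = -8 + 4*L (K(L) = -(8 - 4*L) = -8 + 4*L)
l(p, E) = 1 + p (l(p, E) = p + 1² = p + 1 = 1 + p)
K(2)*(l(3, 5) + v) = (-8 + 4*2)*((1 + 3) + 84) = (-8 + 8)*(4 + 84) = 0*88 = 0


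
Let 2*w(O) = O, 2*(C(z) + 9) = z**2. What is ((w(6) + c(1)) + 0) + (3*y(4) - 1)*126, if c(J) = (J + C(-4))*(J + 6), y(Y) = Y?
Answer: 1389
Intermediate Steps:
C(z) = -9 + z**2/2
w(O) = O/2
c(J) = (-1 + J)*(6 + J) (c(J) = (J + (-9 + (1/2)*(-4)**2))*(J + 6) = (J + (-9 + (1/2)*16))*(6 + J) = (J + (-9 + 8))*(6 + J) = (J - 1)*(6 + J) = (-1 + J)*(6 + J))
((w(6) + c(1)) + 0) + (3*y(4) - 1)*126 = (((1/2)*6 + (-6 + 1**2 + 5*1)) + 0) + (3*4 - 1)*126 = ((3 + (-6 + 1 + 5)) + 0) + (12 - 1)*126 = ((3 + 0) + 0) + 11*126 = (3 + 0) + 1386 = 3 + 1386 = 1389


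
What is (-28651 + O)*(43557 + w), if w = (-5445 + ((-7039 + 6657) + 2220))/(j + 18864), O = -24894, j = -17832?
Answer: -2406698734265/1032 ≈ -2.3321e+9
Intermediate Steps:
w = -3607/1032 (w = (-5445 + ((-7039 + 6657) + 2220))/(-17832 + 18864) = (-5445 + (-382 + 2220))/1032 = (-5445 + 1838)*(1/1032) = -3607*1/1032 = -3607/1032 ≈ -3.4952)
(-28651 + O)*(43557 + w) = (-28651 - 24894)*(43557 - 3607/1032) = -53545*44947217/1032 = -2406698734265/1032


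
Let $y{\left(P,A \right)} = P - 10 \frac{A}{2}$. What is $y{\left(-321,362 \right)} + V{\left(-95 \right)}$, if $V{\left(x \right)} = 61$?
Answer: $-2070$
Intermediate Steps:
$y{\left(P,A \right)} = P - 5 A$ ($y{\left(P,A \right)} = P - 10 A \frac{1}{2} = P - 10 \frac{A}{2} = P - 5 A$)
$y{\left(-321,362 \right)} + V{\left(-95 \right)} = \left(-321 - 1810\right) + 61 = -2131 + 61 = -2070$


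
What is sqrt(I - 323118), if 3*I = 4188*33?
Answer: 5*I*sqrt(11082) ≈ 526.36*I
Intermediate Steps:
I = 46068 (I = (4188*33)/3 = (1/3)*138204 = 46068)
sqrt(I - 323118) = sqrt(46068 - 323118) = sqrt(-277050) = 5*I*sqrt(11082)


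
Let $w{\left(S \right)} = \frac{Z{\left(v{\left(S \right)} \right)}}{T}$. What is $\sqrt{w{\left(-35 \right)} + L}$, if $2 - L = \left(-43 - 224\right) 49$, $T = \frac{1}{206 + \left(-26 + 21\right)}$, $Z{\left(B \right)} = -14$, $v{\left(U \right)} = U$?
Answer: $\sqrt{10271} \approx 101.35$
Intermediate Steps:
$T = \frac{1}{201}$ ($T = \frac{1}{206 - 5} = \frac{1}{201} \approx 0.0049751$)
$w{\left(S \right)} = -2814$ ($w{\left(S \right)} = - 14 \frac{1}{\frac{1}{201}} = \left(-14\right) 201 = -2814$)
$L = 13085$ ($L = 2 - \left(-43 - 224\right) 49 = 2 - \left(-267\right) 49 = 2 - -13083 = 2 + 13083 = 13085$)
$\sqrt{w{\left(-35 \right)} + L} = \sqrt{-2814 + 13085} = \sqrt{10271}$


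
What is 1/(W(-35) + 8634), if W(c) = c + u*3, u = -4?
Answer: 1/8587 ≈ 0.00011646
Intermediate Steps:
W(c) = -12 + c (W(c) = c - 4*3 = c - 12 = -12 + c)
1/(W(-35) + 8634) = 1/((-12 - 35) + 8634) = 1/(-47 + 8634) = 1/8587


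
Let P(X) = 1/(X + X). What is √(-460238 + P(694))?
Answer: 3*I*√24629687669/694 ≈ 678.41*I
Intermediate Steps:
P(X) = 1/(2*X)
√(-460238 + P(694)) = √(-460238 + (½)/694) = √(-460238 + (½)*(1/694)) = √(-460238 + 1/1388) = √(-638810343/1388) = 3*I*√24629687669/694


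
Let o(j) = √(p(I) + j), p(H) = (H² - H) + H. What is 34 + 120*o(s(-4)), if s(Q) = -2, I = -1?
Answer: 34 + 120*I ≈ 34.0 + 120.0*I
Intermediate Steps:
p(H) = H²
o(j) = √(1 + j) (o(j) = √((-1)² + j) = √(1 + j))
34 + 120*o(s(-4)) = 34 + 120*√(1 - 2) = 34 + 120*√(-1) = 34 + 120*I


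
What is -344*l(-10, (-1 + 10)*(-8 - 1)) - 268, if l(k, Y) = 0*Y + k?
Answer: 3172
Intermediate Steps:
l(k, Y) = k (l(k, Y) = 0 + k = k)
-344*l(-10, (-1 + 10)*(-8 - 1)) - 268 = -344*(-10) - 268 = 3440 - 268 = 3172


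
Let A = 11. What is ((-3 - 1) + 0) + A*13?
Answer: 139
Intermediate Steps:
((-3 - 1) + 0) + A*13 = ((-3 - 1) + 0) + 11*13 = (-4 + 0) + 143 = -4 + 143 = 139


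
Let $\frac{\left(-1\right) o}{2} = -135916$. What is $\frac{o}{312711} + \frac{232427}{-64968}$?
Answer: $- \frac{6113566469}{2257356472} \approx -2.7083$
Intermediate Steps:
$o = 271832$ ($o = \left(-2\right) \left(-135916\right) = 271832$)
$\frac{o}{312711} + \frac{232427}{-64968} = \frac{271832}{312711} + \frac{232427}{-64968} = 271832 \cdot \frac{1}{312711} + 232427 \left(- \frac{1}{64968}\right) = \frac{271832}{312711} - \frac{232427}{64968} = - \frac{6113566469}{2257356472}$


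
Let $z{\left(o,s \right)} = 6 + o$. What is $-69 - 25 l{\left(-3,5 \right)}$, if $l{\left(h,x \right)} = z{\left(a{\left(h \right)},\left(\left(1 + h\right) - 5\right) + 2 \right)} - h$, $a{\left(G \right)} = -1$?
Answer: $-269$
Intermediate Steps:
$l{\left(h,x \right)} = 5 - h$ ($l{\left(h,x \right)} = \left(6 - 1\right) - h = 5 - h$)
$-69 - 25 l{\left(-3,5 \right)} = -69 - 25 \left(5 - -3\right) = -69 - 25 \left(5 + 3\right) = -69 - 200 = -269$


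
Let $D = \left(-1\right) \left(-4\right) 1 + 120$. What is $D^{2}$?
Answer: $15376$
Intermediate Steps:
$D = 124$ ($D = 4 \cdot 1 + 120 = 4 + 120 = 124$)
$D^{2} = 124^{2} = 15376$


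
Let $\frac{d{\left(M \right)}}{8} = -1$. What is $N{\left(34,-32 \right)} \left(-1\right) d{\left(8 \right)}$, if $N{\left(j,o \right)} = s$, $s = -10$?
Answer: $-80$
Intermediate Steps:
$N{\left(j,o \right)} = -10$
$d{\left(M \right)} = -8$ ($d{\left(M \right)} = 8 \left(-1\right) = -8$)
$N{\left(34,-32 \right)} \left(-1\right) d{\left(8 \right)} = \left(-10\right) \left(-1\right) \left(-8\right) = 10 \left(-8\right) = -80$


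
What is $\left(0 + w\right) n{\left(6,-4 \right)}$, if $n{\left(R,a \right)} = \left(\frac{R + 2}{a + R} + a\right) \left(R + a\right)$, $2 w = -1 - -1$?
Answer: $0$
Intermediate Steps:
$w = 0$ ($w = \frac{-1 - -1}{2} = \frac{-1 + 1}{2} = \frac{1}{2} \cdot 0 = 0$)
$n{\left(R,a \right)} = \left(R + a\right) \left(a + \frac{2 + R}{R + a}\right)$ ($n{\left(R,a \right)} = \left(\frac{2 + R}{R + a} + a\right) \left(R + a\right) = \left(a + \frac{2 + R}{R + a}\right) \left(R + a\right) = \left(R + a\right) \left(a + \frac{2 + R}{R + a}\right)$)
$\left(0 + w\right) n{\left(6,-4 \right)} = \left(0 + 0\right) \left(2 + 6 + \left(-4\right)^{2} + 6 \left(-4\right)\right) = 0 \left(2 + 6 + 16 - 24\right) = 0 \cdot 0 = 0$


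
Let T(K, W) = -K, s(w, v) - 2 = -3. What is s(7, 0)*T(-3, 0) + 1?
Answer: -2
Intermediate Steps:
s(w, v) = -1 (s(w, v) = 2 - 3 = -1)
s(7, 0)*T(-3, 0) + 1 = -(-1)*(-3) + 1 = -1*3 + 1 = -3 + 1 = -2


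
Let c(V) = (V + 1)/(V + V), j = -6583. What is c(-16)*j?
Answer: -98745/32 ≈ -3085.8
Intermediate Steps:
c(V) = (1 + V)/(2*V) (c(V) = (1 + V)/((2*V)) = (1 + V)*(1/(2*V)) = (1 + V)/(2*V))
c(-16)*j = ((1/2)*(1 - 16)/(-16))*(-6583) = ((1/2)*(-1/16)*(-15))*(-6583) = (15/32)*(-6583) = -98745/32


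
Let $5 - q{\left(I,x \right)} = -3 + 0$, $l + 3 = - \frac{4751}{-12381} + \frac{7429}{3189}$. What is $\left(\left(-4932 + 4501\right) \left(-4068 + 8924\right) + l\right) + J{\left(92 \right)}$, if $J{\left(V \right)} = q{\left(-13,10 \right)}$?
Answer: $- \frac{27545035459997}{13161003} \approx -2.0929 \cdot 10^{6}$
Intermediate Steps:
$l = - \frac{3773213}{13161003}$ ($l = -3 + \left(- \frac{4751}{-12381} + \frac{7429}{3189}\right) = -3 + \left(\left(-4751\right) \left(- \frac{1}{12381}\right) + 7429 \cdot \frac{1}{3189}\right) = -3 + \left(\frac{4751}{12381} + \frac{7429}{3189}\right) = -3 + \frac{35709796}{13161003} = - \frac{3773213}{13161003} \approx -0.2867$)
$q{\left(I,x \right)} = 8$ ($q{\left(I,x \right)} = 5 - \left(-3 + 0\right) = 5 - -3 = 5 + 3 = 8$)
$J{\left(V \right)} = 8$
$\left(\left(-4932 + 4501\right) \left(-4068 + 8924\right) + l\right) + J{\left(92 \right)} = \left(\left(-4932 + 4501\right) \left(-4068 + 8924\right) - \frac{3773213}{13161003}\right) + 8 = \left(\left(-431\right) 4856 - \frac{3773213}{13161003}\right) + 8 = \left(-2092936 - \frac{3773213}{13161003}\right) + 8 = - \frac{27545140748021}{13161003} + 8 = - \frac{27545035459997}{13161003}$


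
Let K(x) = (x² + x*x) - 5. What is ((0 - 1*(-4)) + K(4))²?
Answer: 961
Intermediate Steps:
K(x) = -5 + 2*x² (K(x) = (x² + x²) - 5 = 2*x² - 5 = -5 + 2*x²)
((0 - 1*(-4)) + K(4))² = ((0 - 1*(-4)) + (-5 + 2*4²))² = ((0 + 4) + (-5 + 2*16))² = (4 + (-5 + 32))² = (4 + 27)² = 31² = 961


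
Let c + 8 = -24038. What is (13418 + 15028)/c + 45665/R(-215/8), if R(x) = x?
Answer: -79914551/46999 ≈ -1700.3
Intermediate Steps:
c = -24046 (c = -8 - 24038 = -24046)
(13418 + 15028)/c + 45665/R(-215/8) = (13418 + 15028)/(-24046) + 45665/((-215/8)) = 28446*(-1/24046) + 45665/((-215*⅛)) = -1293/1093 + 45665/(-215/8) = -1293/1093 + 45665*(-8/215) = -1293/1093 - 73064/43 = -79914551/46999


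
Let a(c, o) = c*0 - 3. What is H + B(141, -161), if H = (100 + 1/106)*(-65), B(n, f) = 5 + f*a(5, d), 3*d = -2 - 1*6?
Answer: -637337/106 ≈ -6012.6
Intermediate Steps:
d = -8/3 (d = (-2 - 1*6)/3 = (-2 - 6)/3 = (1/3)*(-8) = -8/3 ≈ -2.6667)
a(c, o) = -3 (a(c, o) = 0 - 3 = -3)
B(n, f) = 5 - 3*f (B(n, f) = 5 + f*(-3) = 5 - 3*f)
H = -689065/106 (H = (100 + 1/106)*(-65) = (10601/106)*(-65) = -689065/106 ≈ -6500.6)
H + B(141, -161) = -689065/106 + (5 - 3*(-161)) = -689065/106 + (5 + 483) = -689065/106 + 488 = -637337/106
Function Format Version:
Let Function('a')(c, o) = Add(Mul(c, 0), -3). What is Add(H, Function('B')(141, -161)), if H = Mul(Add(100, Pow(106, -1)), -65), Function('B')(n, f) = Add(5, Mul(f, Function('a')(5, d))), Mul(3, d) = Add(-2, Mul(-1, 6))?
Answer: Rational(-637337, 106) ≈ -6012.6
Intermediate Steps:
d = Rational(-8, 3) (d = Mul(Rational(1, 3), Add(-2, Mul(-1, 6))) = Mul(Rational(1, 3), Add(-2, -6)) = Mul(Rational(1, 3), -8) = Rational(-8, 3) ≈ -2.6667)
Function('a')(c, o) = -3 (Function('a')(c, o) = Add(0, -3) = -3)
Function('B')(n, f) = Add(5, Mul(-3, f)) (Function('B')(n, f) = Add(5, Mul(f, -3)) = Add(5, Mul(-3, f)))
H = Rational(-689065, 106) (H = Mul(Add(100, Rational(1, 106)), -65) = Mul(Rational(10601, 106), -65) = Rational(-689065, 106) ≈ -6500.6)
Add(H, Function('B')(141, -161)) = Add(Rational(-689065, 106), Add(5, Mul(-3, -161))) = Add(Rational(-689065, 106), Add(5, 483)) = Add(Rational(-689065, 106), 488) = Rational(-637337, 106)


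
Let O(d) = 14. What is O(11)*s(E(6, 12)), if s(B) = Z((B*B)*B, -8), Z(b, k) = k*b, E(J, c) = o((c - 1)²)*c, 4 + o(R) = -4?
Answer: 99090432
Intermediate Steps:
o(R) = -8 (o(R) = -4 - 4 = -8)
E(J, c) = -8*c
Z(b, k) = b*k
s(B) = -8*B³ (s(B) = ((B*B)*B)*(-8) = (B²*B)*(-8) = B³*(-8) = -8*B³)
O(11)*s(E(6, 12)) = 14*(-8*(-8*12)³) = 14*(-8*(-96)³) = 14*(-8*(-884736)) = 14*7077888 = 99090432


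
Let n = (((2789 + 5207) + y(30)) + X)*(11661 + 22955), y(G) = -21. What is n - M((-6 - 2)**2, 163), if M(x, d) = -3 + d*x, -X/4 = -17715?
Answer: 2728941931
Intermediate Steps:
X = 70860 (X = -4*(-17715) = 70860)
n = 2728952360 (n = (((2789 + 5207) - 21) + 70860)*(11661 + 22955) = ((7996 - 21) + 70860)*34616 = (7975 + 70860)*34616 = 78835*34616 = 2728952360)
n - M((-6 - 2)**2, 163) = 2728952360 - (-3 + 163*(-6 - 2)**2) = 2728952360 - (-3 + 163*(-8)**2) = 2728952360 - (-3 + 163*64) = 2728952360 - (-3 + 10432) = 2728952360 - 1*10429 = 2728952360 - 10429 = 2728941931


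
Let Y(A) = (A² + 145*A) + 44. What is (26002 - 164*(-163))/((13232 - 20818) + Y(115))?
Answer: 26367/11179 ≈ 2.3586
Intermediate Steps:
Y(A) = 44 + A² + 145*A
(26002 - 164*(-163))/((13232 - 20818) + Y(115)) = (26002 - 164*(-163))/((13232 - 20818) + (44 + 115² + 145*115)) = (26002 + 26732)/(-7586 + (44 + 13225 + 16675)) = 52734/(-7586 + 29944) = 52734/22358 = 52734*(1/22358) = 26367/11179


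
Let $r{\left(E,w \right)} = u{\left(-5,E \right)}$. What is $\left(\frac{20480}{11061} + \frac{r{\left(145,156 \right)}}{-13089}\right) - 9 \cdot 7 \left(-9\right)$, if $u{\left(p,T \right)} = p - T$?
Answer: $\frac{27452841371}{48259143} \approx 568.86$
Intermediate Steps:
$r{\left(E,w \right)} = -5 - E$
$\left(\frac{20480}{11061} + \frac{r{\left(145,156 \right)}}{-13089}\right) - 9 \cdot 7 \left(-9\right) = \left(\frac{20480}{11061} + \frac{-5 - 145}{-13089}\right) - 9 \cdot 7 \left(-9\right) = \left(20480 \cdot \frac{1}{11061} + \left(-5 - 145\right) \left(- \frac{1}{13089}\right)\right) - 63 \left(-9\right) = \left(\frac{20480}{11061} - - \frac{50}{4363}\right) - -567 = \left(\frac{20480}{11061} + \frac{50}{4363}\right) + 567 = \frac{89907290}{48259143} + 567 = \frac{27452841371}{48259143}$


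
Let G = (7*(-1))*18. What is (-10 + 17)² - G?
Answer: 175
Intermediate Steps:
G = -126 (G = -7*18 = -126)
(-10 + 17)² - G = (-10 + 17)² - 1*(-126) = 7² + 126 = 49 + 126 = 175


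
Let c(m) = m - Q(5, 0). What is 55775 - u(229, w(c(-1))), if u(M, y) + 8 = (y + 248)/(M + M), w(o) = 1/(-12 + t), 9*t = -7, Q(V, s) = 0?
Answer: 2938062099/52670 ≈ 55782.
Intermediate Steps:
t = -7/9 (t = (⅑)*(-7) = -7/9 ≈ -0.77778)
c(m) = m (c(m) = m - 1*0 = m + 0 = m)
w(o) = -9/115 (w(o) = 1/(-12 - 7/9) = 1/(-115/9) = -9/115)
u(M, y) = -8 + (248 + y)/(2*M) (u(M, y) = -8 + (y + 248)/(M + M) = -8 + (248 + y)/((2*M)) = -8 + (248 + y)*(1/(2*M)) = -8 + (248 + y)/(2*M))
55775 - u(229, w(c(-1))) = 55775 - (248 - 9/115 - 16*229)/(2*229) = 55775 - (248 - 9/115 - 3664)/(2*229) = 55775 - (-392849)/(2*229*115) = 55775 - 1*(-392849/52670) = 55775 + 392849/52670 = 2938062099/52670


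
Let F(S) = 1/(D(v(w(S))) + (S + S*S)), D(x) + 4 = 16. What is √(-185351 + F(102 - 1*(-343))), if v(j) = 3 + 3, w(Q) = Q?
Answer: I*√7301921981359242/198482 ≈ 430.52*I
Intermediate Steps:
v(j) = 6
D(x) = 12 (D(x) = -4 + 16 = 12)
F(S) = 1/(12 + S + S²) (F(S) = 1/(12 + (S + S*S)) = 1/(12 + (S + S²)) = 1/(12 + S + S²))
√(-185351 + F(102 - 1*(-343))) = √(-185351 + 1/(12 + (102 - 1*(-343)) + (102 - 1*(-343))²)) = √(-185351 + 1/(12 + (102 + 343) + (102 + 343)²)) = √(-185351 + 1/(12 + 445 + 445²)) = √(-185351 + 1/(12 + 445 + 198025)) = √(-185351 + 1/198482) = √(-36788837181/198482) = I*√7301921981359242/198482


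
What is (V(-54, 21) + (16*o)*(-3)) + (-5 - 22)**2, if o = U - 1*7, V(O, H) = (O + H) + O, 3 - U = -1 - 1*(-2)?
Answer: 882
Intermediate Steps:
U = 2 (U = 3 - (-1 - 1*(-2)) = 3 - (-1 + 2) = 3 - 1*1 = 3 - 1 = 2)
V(O, H) = H + 2*O (V(O, H) = (H + O) + O = H + 2*O)
o = -5 (o = 2 - 1*7 = 2 - 7 = -5)
(V(-54, 21) + (16*o)*(-3)) + (-5 - 22)**2 = ((21 + 2*(-54)) + (16*(-5))*(-3)) + (-5 - 22)**2 = ((21 - 108) - 80*(-3)) + (-27)**2 = (-87 + 240) + 729 = 153 + 729 = 882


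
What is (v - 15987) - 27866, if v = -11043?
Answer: -54896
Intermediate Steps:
(v - 15987) - 27866 = (-11043 - 15987) - 27866 = -27030 - 27866 = -54896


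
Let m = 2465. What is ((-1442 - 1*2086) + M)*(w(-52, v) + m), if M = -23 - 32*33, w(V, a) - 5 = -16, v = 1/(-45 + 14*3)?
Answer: -11305578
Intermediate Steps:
v = -1/3 (v = 1/(-45 + 42) = 1/(-3) = -1/3 ≈ -0.33333)
w(V, a) = -11 (w(V, a) = 5 - 16 = -11)
M = -1079 (M = -23 - 1056 = -1079)
((-1442 - 1*2086) + M)*(w(-52, v) + m) = ((-1442 - 1*2086) - 1079)*(-11 + 2465) = ((-1442 - 2086) - 1079)*2454 = (-3528 - 1079)*2454 = -4607*2454 = -11305578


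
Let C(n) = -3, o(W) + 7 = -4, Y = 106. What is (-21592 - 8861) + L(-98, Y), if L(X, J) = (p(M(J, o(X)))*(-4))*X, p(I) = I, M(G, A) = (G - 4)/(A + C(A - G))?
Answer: -33309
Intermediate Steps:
o(W) = -11 (o(W) = -7 - 4 = -11)
M(G, A) = (-4 + G)/(-3 + A) (M(G, A) = (G - 4)/(A - 3) = (-4 + G)/(-3 + A))
L(X, J) = X*(-8/7 + 2*J/7) (L(X, J) = (((-4 + J)/(-3 - 11))*(-4))*X = (((-4 + J)/(-14))*(-4))*X = (-(-4 + J)/14*(-4))*X = ((2/7 - J/14)*(-4))*X = (-8/7 + 2*J/7)*X = X*(-8/7 + 2*J/7))
(-21592 - 8861) + L(-98, Y) = (-21592 - 8861) + (2/7)*(-98)*(-4 + 106) = -30453 + (2/7)*(-98)*102 = -30453 - 2856 = -33309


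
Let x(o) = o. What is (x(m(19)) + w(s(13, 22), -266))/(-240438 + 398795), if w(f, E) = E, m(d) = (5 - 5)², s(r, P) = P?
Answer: -266/158357 ≈ -0.0016797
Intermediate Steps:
m(d) = 0 (m(d) = 0² = 0)
(x(m(19)) + w(s(13, 22), -266))/(-240438 + 398795) = (0 - 266)/(-240438 + 398795) = -266/158357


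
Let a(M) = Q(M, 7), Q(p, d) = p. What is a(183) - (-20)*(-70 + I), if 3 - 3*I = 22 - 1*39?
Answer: -3251/3 ≈ -1083.7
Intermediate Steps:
a(M) = M
I = 20/3 (I = 1 - (22 - 1*39)/3 = 1 - (22 - 39)/3 = 1 - 1/3*(-17) = 1 + 17/3 = 20/3 ≈ 6.6667)
a(183) - (-20)*(-70 + I) = 183 - (-20)*(-70 + 20/3) = 183 - (-20)*(-190)/3 = 183 - 1*3800/3 = 183 - 3800/3 = -3251/3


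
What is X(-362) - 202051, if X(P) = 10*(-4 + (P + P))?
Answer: -209331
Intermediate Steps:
X(P) = -40 + 20*P (X(P) = 10*(-4 + 2*P) = -40 + 20*P)
X(-362) - 202051 = (-40 + 20*(-362)) - 202051 = (-40 - 7240) - 202051 = -7280 - 202051 = -209331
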